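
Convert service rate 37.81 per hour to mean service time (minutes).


Mean service time = 60/mu = 60/37.81 = 1.59 minutes

1.59 minutes


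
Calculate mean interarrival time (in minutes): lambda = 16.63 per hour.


Mean interarrival time = 60/lambda = 60/16.63 = 3.61 minutes

3.61 minutes


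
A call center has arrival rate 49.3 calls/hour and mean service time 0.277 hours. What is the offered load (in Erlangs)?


Offered load a = lambda * E[S] = 49.3 * 0.277 = 13.66 Erlangs

13.66 Erlangs


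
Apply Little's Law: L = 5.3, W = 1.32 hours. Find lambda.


lambda = L / W = 5.3 / 1.32 = 4.02 per hour

4.02 per hour


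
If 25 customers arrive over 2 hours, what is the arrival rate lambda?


lambda = total arrivals / time = 25 / 2 = 12.5 per hour

12.5 per hour


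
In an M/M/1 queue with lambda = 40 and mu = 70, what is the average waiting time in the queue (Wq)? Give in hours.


rho = 40/70; Wq = rho/(mu - lambda) = 0.019 hours

0.019 hours


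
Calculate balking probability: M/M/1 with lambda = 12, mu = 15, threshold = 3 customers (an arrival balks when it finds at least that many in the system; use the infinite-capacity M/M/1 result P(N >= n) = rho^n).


P(N >= 3) = rho^3 = (12/15)^3 = 0.512

0.512


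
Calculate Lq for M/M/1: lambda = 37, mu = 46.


rho = 37/46; Lq = rho^2/(1-rho) = 3.31

3.31


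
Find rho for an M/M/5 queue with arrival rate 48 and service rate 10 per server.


rho = lambda/(c*mu) = 48/(5*10) = 0.96

0.96


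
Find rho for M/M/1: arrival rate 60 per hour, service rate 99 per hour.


rho = lambda/mu = 60/99 = 0.6061

0.6061


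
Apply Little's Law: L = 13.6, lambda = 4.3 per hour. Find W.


W = L / lambda = 13.6 / 4.3 = 3.1628 hours

3.1628 hours


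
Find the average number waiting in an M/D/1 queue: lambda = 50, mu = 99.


M/D/1: Lq = rho^2 / (2*(1-rho)) where rho = 50/99; Lq = 0.26

0.26


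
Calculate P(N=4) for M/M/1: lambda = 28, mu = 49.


rho = 28/49; P(n) = (1-rho)*rho^n = (1-28/49)*(28/49)^4 = 0.0457

0.0457


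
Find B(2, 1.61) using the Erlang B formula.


B(N,A) = (A^N/N!) / sum(A^k/k!, k=0..N) with N=2, A=1.61 = 0.3318

0.3318


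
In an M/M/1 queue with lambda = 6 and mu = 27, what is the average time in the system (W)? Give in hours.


W = 1/(mu - lambda) = 1/(27 - 6) = 0.0476 hours

0.0476 hours


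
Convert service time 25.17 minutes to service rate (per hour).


mu = 60 / avg_service_time = 60 / 25.17 = 2.38 per hour

2.38 per hour


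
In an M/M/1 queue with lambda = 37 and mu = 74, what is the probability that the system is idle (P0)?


P0 = 1 - rho = 1 - 37/74 = 0.5

0.5


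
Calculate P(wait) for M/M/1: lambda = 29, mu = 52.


P(wait) = rho = lambda/mu = 29/52 = 0.5577

0.5577


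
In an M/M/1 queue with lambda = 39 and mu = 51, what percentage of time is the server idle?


Idle fraction = (1 - rho) * 100 = (1 - 39/51) * 100 = 23.5%

23.5%


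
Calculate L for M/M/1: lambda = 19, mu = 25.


rho = 19/25; L = rho/(1-rho) = 3.17

3.17


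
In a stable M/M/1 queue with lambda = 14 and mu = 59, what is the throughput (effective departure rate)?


For a stable queue (lambda < mu), throughput = lambda = 14 per hour

14 per hour


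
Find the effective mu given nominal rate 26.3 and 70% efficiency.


Effective rate = mu * efficiency = 26.3 * 0.7 = 18.41 per hour

18.41 per hour


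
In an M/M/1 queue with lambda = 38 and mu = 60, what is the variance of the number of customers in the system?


rho = 38/60; Var(N) = rho/(1-rho)^2 = 4.71

4.71


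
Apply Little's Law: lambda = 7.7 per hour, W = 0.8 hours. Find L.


L = lambda * W = 7.7 * 0.8 = 6.16

6.16


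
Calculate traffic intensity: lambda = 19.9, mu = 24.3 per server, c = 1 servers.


rho = lambda / (c * mu) = 19.9 / (1 * 24.3) = 0.8189

0.8189


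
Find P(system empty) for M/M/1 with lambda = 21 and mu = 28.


P0 = 1 - rho = 1 - 21/28 = 0.25

0.25


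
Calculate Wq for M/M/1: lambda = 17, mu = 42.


rho = 17/42; Wq = rho/(mu - lambda) = 0.0162 hours

0.0162 hours


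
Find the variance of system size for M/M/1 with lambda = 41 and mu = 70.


rho = 41/70; Var(N) = rho/(1-rho)^2 = 3.41

3.41


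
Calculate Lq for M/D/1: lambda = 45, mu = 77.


M/D/1: Lq = rho^2 / (2*(1-rho)) where rho = 45/77; Lq = 0.41

0.41


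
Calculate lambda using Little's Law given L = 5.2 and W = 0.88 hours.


lambda = L / W = 5.2 / 0.88 = 5.91 per hour

5.91 per hour


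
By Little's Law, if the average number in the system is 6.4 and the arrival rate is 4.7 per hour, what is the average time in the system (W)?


W = L / lambda = 6.4 / 4.7 = 1.3617 hours

1.3617 hours


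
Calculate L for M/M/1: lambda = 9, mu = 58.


rho = 9/58; L = rho/(1-rho) = 0.18

0.18


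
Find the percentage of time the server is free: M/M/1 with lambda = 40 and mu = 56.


Idle fraction = (1 - rho) * 100 = (1 - 40/56) * 100 = 28.6%

28.6%


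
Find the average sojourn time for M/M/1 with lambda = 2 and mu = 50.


W = 1/(mu - lambda) = 1/(50 - 2) = 0.0208 hours

0.0208 hours


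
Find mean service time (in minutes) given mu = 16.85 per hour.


Mean service time = 60/mu = 60/16.85 = 3.56 minutes

3.56 minutes


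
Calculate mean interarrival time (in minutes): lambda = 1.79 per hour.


Mean interarrival time = 60/lambda = 60/1.79 = 33.52 minutes

33.52 minutes


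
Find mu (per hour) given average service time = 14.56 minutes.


mu = 60 / avg_service_time = 60 / 14.56 = 4.12 per hour

4.12 per hour


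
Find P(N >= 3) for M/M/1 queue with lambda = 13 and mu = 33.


P(N >= 3) = rho^3 = (13/33)^3 = 0.0611

0.0611


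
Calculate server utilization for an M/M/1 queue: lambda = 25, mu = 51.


rho = lambda/mu = 25/51 = 0.4902

0.4902


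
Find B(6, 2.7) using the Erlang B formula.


B(N,A) = (A^N/N!) / sum(A^k/k!, k=0..N) with N=6, A=2.7 = 0.0369

0.0369


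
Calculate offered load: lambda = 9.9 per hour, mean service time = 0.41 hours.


Offered load a = lambda * E[S] = 9.9 * 0.41 = 4.06 Erlangs

4.06 Erlangs


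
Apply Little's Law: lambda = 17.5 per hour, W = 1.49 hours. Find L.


L = lambda * W = 17.5 * 1.49 = 26.08

26.08


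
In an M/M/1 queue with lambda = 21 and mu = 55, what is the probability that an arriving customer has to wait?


P(wait) = rho = lambda/mu = 21/55 = 0.3818

0.3818


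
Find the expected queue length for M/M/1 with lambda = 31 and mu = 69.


rho = 31/69; Lq = rho^2/(1-rho) = 0.37

0.37


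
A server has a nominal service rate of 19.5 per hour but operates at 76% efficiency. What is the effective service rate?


Effective rate = mu * efficiency = 19.5 * 0.76 = 14.82 per hour

14.82 per hour


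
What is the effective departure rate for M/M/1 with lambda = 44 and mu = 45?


For a stable queue (lambda < mu), throughput = lambda = 44 per hour

44 per hour


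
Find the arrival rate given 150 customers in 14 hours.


lambda = total arrivals / time = 150 / 14 = 10.71 per hour

10.71 per hour


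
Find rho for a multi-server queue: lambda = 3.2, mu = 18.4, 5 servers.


rho = lambda / (c * mu) = 3.2 / (5 * 18.4) = 0.0348

0.0348


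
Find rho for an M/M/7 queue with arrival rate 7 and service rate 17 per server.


rho = lambda/(c*mu) = 7/(7*17) = 0.0588

0.0588


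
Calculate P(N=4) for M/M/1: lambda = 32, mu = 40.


rho = 32/40; P(n) = (1-rho)*rho^n = (1-32/40)*(32/40)^4 = 0.0819

0.0819


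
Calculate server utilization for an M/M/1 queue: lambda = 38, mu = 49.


rho = lambda/mu = 38/49 = 0.7755

0.7755


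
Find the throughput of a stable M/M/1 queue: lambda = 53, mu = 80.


For a stable queue (lambda < mu), throughput = lambda = 53 per hour

53 per hour


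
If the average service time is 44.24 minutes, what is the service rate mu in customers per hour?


mu = 60 / avg_service_time = 60 / 44.24 = 1.36 per hour

1.36 per hour


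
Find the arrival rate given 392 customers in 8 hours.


lambda = total arrivals / time = 392 / 8 = 49.0 per hour

49.0 per hour


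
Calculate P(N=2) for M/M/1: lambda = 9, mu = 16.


rho = 9/16; P(n) = (1-rho)*rho^n = (1-9/16)*(9/16)^2 = 0.1384

0.1384


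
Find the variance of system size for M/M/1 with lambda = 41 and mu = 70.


rho = 41/70; Var(N) = rho/(1-rho)^2 = 3.41

3.41


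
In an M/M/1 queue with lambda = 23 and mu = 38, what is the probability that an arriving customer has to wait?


P(wait) = rho = lambda/mu = 23/38 = 0.6053

0.6053


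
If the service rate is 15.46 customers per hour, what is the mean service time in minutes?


Mean service time = 60/mu = 60/15.46 = 3.88 minutes

3.88 minutes


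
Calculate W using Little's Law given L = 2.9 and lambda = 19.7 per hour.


W = L / lambda = 2.9 / 19.7 = 0.1472 hours

0.1472 hours


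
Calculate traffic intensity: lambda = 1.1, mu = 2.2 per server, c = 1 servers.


rho = lambda / (c * mu) = 1.1 / (1 * 2.2) = 0.5

0.5


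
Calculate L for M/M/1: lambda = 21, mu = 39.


rho = 21/39; L = rho/(1-rho) = 1.17

1.17


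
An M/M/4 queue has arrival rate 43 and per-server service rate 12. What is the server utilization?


rho = lambda/(c*mu) = 43/(4*12) = 0.8958

0.8958


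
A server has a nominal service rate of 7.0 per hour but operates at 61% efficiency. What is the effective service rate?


Effective rate = mu * efficiency = 7.0 * 0.61 = 4.27 per hour

4.27 per hour


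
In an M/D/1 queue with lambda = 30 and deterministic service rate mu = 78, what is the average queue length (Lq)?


M/D/1: Lq = rho^2 / (2*(1-rho)) where rho = 30/78; Lq = 0.12

0.12


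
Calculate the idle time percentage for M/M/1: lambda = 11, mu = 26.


Idle fraction = (1 - rho) * 100 = (1 - 11/26) * 100 = 57.7%

57.7%


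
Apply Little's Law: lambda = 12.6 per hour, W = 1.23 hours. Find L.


L = lambda * W = 12.6 * 1.23 = 15.5

15.5


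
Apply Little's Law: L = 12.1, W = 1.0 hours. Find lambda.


lambda = L / W = 12.1 / 1.0 = 12.1 per hour

12.1 per hour


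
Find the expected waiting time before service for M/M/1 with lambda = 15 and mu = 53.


rho = 15/53; Wq = rho/(mu - lambda) = 0.0074 hours

0.0074 hours


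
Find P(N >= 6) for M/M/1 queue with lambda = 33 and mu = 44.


P(N >= 6) = rho^6 = (33/44)^6 = 0.178

0.178


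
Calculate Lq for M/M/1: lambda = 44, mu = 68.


rho = 44/68; Lq = rho^2/(1-rho) = 1.19

1.19


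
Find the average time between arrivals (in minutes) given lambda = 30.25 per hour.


Mean interarrival time = 60/lambda = 60/30.25 = 1.98 minutes

1.98 minutes


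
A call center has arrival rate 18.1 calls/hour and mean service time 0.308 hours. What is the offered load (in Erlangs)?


Offered load a = lambda * E[S] = 18.1 * 0.308 = 5.57 Erlangs

5.57 Erlangs


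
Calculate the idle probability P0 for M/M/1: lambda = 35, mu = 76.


P0 = 1 - rho = 1 - 35/76 = 0.5395

0.5395


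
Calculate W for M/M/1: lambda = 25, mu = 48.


W = 1/(mu - lambda) = 1/(48 - 25) = 0.0435 hours

0.0435 hours


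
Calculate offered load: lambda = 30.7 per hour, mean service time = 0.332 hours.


Offered load a = lambda * E[S] = 30.7 * 0.332 = 10.19 Erlangs

10.19 Erlangs


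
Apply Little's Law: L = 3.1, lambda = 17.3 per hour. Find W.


W = L / lambda = 3.1 / 17.3 = 0.1792 hours

0.1792 hours


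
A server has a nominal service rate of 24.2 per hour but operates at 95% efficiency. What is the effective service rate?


Effective rate = mu * efficiency = 24.2 * 0.95 = 22.99 per hour

22.99 per hour


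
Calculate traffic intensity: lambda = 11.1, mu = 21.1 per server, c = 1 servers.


rho = lambda / (c * mu) = 11.1 / (1 * 21.1) = 0.5261

0.5261


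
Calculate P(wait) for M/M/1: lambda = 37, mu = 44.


P(wait) = rho = lambda/mu = 37/44 = 0.8409

0.8409


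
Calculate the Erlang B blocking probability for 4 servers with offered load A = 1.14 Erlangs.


B(N,A) = (A^N/N!) / sum(A^k/k!, k=0..N) with N=4, A=1.14 = 0.0226

0.0226


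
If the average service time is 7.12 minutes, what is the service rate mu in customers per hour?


mu = 60 / avg_service_time = 60 / 7.12 = 8.43 per hour

8.43 per hour


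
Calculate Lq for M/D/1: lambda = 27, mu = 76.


M/D/1: Lq = rho^2 / (2*(1-rho)) where rho = 27/76; Lq = 0.1

0.1


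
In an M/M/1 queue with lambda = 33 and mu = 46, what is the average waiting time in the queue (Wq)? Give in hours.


rho = 33/46; Wq = rho/(mu - lambda) = 0.0552 hours

0.0552 hours


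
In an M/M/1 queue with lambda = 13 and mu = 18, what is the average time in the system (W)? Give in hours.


W = 1/(mu - lambda) = 1/(18 - 13) = 0.2 hours

0.2 hours


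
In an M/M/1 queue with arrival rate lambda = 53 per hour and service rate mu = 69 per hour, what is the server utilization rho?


rho = lambda/mu = 53/69 = 0.7681

0.7681


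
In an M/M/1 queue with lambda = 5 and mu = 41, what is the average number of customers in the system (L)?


rho = 5/41; L = rho/(1-rho) = 0.14

0.14


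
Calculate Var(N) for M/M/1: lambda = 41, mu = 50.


rho = 41/50; Var(N) = rho/(1-rho)^2 = 25.31

25.31


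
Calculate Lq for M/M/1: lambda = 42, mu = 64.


rho = 42/64; Lq = rho^2/(1-rho) = 1.25

1.25


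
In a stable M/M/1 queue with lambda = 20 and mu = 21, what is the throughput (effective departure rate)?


For a stable queue (lambda < mu), throughput = lambda = 20 per hour

20 per hour


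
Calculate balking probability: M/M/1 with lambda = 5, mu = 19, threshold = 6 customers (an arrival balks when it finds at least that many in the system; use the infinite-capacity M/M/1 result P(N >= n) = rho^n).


P(N >= 6) = rho^6 = (5/19)^6 = 0.0003

0.0003


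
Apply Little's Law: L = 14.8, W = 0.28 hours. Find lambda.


lambda = L / W = 14.8 / 0.28 = 52.86 per hour

52.86 per hour


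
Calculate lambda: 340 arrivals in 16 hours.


lambda = total arrivals / time = 340 / 16 = 21.25 per hour

21.25 per hour


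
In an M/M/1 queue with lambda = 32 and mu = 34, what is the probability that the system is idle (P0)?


P0 = 1 - rho = 1 - 32/34 = 0.0588

0.0588


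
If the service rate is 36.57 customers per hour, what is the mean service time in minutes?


Mean service time = 60/mu = 60/36.57 = 1.64 minutes

1.64 minutes


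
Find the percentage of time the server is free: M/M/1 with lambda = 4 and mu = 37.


Idle fraction = (1 - rho) * 100 = (1 - 4/37) * 100 = 89.2%

89.2%


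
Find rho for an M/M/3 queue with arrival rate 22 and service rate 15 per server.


rho = lambda/(c*mu) = 22/(3*15) = 0.4889

0.4889


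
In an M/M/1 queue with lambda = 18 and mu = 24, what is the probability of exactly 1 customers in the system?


rho = 18/24; P(n) = (1-rho)*rho^n = (1-18/24)*(18/24)^1 = 0.1875

0.1875


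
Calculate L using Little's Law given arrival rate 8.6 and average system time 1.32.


L = lambda * W = 8.6 * 1.32 = 11.35

11.35


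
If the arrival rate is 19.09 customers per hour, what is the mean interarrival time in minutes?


Mean interarrival time = 60/lambda = 60/19.09 = 3.14 minutes

3.14 minutes


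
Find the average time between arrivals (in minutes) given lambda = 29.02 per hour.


Mean interarrival time = 60/lambda = 60/29.02 = 2.07 minutes

2.07 minutes


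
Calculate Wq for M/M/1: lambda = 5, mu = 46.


rho = 5/46; Wq = rho/(mu - lambda) = 0.0027 hours

0.0027 hours


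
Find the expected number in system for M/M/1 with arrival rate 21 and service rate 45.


rho = 21/45; L = rho/(1-rho) = 0.88

0.88


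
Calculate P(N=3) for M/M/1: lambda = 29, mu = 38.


rho = 29/38; P(n) = (1-rho)*rho^n = (1-29/38)*(29/38)^3 = 0.1053

0.1053


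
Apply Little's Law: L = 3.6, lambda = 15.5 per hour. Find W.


W = L / lambda = 3.6 / 15.5 = 0.2323 hours

0.2323 hours


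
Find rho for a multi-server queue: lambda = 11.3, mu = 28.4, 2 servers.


rho = lambda / (c * mu) = 11.3 / (2 * 28.4) = 0.1989

0.1989


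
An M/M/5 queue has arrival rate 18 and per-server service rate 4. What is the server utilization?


rho = lambda/(c*mu) = 18/(5*4) = 0.9

0.9


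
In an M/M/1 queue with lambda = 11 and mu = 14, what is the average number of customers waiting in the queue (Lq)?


rho = 11/14; Lq = rho^2/(1-rho) = 2.88

2.88


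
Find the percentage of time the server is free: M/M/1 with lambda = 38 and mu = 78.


Idle fraction = (1 - rho) * 100 = (1 - 38/78) * 100 = 51.3%

51.3%


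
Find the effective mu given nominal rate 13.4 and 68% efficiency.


Effective rate = mu * efficiency = 13.4 * 0.68 = 9.11 per hour

9.11 per hour


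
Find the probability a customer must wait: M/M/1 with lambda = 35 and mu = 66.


P(wait) = rho = lambda/mu = 35/66 = 0.5303

0.5303


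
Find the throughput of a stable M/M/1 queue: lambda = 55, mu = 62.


For a stable queue (lambda < mu), throughput = lambda = 55 per hour

55 per hour


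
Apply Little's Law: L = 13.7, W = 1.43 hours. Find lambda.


lambda = L / W = 13.7 / 1.43 = 9.58 per hour

9.58 per hour


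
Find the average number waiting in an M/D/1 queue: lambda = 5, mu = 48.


M/D/1: Lq = rho^2 / (2*(1-rho)) where rho = 5/48; Lq = 0.01

0.01


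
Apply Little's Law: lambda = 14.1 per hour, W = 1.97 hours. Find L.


L = lambda * W = 14.1 * 1.97 = 27.78

27.78


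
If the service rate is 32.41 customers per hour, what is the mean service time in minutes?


Mean service time = 60/mu = 60/32.41 = 1.85 minutes

1.85 minutes


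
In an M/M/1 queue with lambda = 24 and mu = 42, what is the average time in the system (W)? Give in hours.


W = 1/(mu - lambda) = 1/(42 - 24) = 0.0556 hours

0.0556 hours


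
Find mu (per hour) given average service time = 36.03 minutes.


mu = 60 / avg_service_time = 60 / 36.03 = 1.67 per hour

1.67 per hour


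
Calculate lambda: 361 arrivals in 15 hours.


lambda = total arrivals / time = 361 / 15 = 24.07 per hour

24.07 per hour


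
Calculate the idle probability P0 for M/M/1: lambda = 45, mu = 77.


P0 = 1 - rho = 1 - 45/77 = 0.4156

0.4156


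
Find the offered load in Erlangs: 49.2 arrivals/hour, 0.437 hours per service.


Offered load a = lambda * E[S] = 49.2 * 0.437 = 21.5 Erlangs

21.5 Erlangs


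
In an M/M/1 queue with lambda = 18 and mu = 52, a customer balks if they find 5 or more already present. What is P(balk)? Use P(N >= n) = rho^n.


P(N >= 5) = rho^5 = (18/52)^5 = 0.005

0.005


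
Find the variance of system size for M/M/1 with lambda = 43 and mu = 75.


rho = 43/75; Var(N) = rho/(1-rho)^2 = 3.15

3.15


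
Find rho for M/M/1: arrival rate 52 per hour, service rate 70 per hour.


rho = lambda/mu = 52/70 = 0.7429

0.7429


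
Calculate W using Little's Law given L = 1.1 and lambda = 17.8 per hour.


W = L / lambda = 1.1 / 17.8 = 0.0618 hours

0.0618 hours


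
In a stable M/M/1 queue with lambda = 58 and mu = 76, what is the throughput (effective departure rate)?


For a stable queue (lambda < mu), throughput = lambda = 58 per hour

58 per hour


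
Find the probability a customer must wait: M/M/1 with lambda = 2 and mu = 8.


P(wait) = rho = lambda/mu = 2/8 = 0.25

0.25


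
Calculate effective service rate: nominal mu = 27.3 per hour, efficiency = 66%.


Effective rate = mu * efficiency = 27.3 * 0.66 = 18.02 per hour

18.02 per hour


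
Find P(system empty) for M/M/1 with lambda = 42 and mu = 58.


P0 = 1 - rho = 1 - 42/58 = 0.2759

0.2759


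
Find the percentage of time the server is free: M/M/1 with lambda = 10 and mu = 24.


Idle fraction = (1 - rho) * 100 = (1 - 10/24) * 100 = 58.3%

58.3%


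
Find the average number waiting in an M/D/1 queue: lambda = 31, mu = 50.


M/D/1: Lq = rho^2 / (2*(1-rho)) where rho = 31/50; Lq = 0.51

0.51


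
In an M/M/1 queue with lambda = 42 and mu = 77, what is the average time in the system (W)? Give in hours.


W = 1/(mu - lambda) = 1/(77 - 42) = 0.0286 hours

0.0286 hours


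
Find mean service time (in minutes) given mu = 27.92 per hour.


Mean service time = 60/mu = 60/27.92 = 2.15 minutes

2.15 minutes


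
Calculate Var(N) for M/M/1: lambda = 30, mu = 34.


rho = 30/34; Var(N) = rho/(1-rho)^2 = 63.75

63.75


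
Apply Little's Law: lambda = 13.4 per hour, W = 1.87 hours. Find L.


L = lambda * W = 13.4 * 1.87 = 25.06

25.06


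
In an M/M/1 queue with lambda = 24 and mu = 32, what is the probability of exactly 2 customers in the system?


rho = 24/32; P(n) = (1-rho)*rho^n = (1-24/32)*(24/32)^2 = 0.1406

0.1406


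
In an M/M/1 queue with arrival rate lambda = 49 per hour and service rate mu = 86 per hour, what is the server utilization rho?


rho = lambda/mu = 49/86 = 0.5698

0.5698


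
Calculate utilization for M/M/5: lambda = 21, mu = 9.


rho = lambda/(c*mu) = 21/(5*9) = 0.4667

0.4667


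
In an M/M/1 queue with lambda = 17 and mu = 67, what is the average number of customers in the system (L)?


rho = 17/67; L = rho/(1-rho) = 0.34

0.34


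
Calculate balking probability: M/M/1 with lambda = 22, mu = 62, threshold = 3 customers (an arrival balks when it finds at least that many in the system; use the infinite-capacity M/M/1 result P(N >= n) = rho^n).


P(N >= 3) = rho^3 = (22/62)^3 = 0.0447

0.0447


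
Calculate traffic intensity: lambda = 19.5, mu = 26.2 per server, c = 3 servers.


rho = lambda / (c * mu) = 19.5 / (3 * 26.2) = 0.2481

0.2481


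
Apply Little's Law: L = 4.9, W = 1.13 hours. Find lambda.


lambda = L / W = 4.9 / 1.13 = 4.34 per hour

4.34 per hour


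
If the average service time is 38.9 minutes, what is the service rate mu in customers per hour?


mu = 60 / avg_service_time = 60 / 38.9 = 1.54 per hour

1.54 per hour


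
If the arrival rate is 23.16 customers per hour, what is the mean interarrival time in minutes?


Mean interarrival time = 60/lambda = 60/23.16 = 2.59 minutes

2.59 minutes


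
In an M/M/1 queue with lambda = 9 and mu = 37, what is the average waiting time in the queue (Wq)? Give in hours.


rho = 9/37; Wq = rho/(mu - lambda) = 0.0087 hours

0.0087 hours


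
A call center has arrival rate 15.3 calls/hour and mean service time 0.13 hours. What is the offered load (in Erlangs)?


Offered load a = lambda * E[S] = 15.3 * 0.13 = 1.99 Erlangs

1.99 Erlangs


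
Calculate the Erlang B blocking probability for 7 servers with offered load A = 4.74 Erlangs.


B(N,A) = (A^N/N!) / sum(A^k/k!, k=0..N) with N=7, A=4.74 = 0.1045

0.1045


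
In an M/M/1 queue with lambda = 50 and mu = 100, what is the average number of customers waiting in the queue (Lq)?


rho = 50/100; Lq = rho^2/(1-rho) = 0.5

0.5


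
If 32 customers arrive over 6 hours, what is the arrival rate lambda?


lambda = total arrivals / time = 32 / 6 = 5.33 per hour

5.33 per hour


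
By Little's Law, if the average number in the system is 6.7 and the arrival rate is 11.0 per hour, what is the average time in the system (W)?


W = L / lambda = 6.7 / 11.0 = 0.6091 hours

0.6091 hours


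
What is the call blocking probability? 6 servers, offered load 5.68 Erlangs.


B(N,A) = (A^N/N!) / sum(A^k/k!, k=0..N) with N=6, A=5.68 = 0.2421

0.2421


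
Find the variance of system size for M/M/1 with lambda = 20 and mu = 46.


rho = 20/46; Var(N) = rho/(1-rho)^2 = 1.36

1.36


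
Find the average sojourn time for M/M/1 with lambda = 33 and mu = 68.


W = 1/(mu - lambda) = 1/(68 - 33) = 0.0286 hours

0.0286 hours


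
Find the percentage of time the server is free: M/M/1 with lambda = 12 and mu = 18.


Idle fraction = (1 - rho) * 100 = (1 - 12/18) * 100 = 33.3%

33.3%


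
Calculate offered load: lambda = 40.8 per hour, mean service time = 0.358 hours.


Offered load a = lambda * E[S] = 40.8 * 0.358 = 14.61 Erlangs

14.61 Erlangs


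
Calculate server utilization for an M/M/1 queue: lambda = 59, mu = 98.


rho = lambda/mu = 59/98 = 0.602

0.602


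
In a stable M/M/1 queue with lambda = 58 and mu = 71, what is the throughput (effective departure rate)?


For a stable queue (lambda < mu), throughput = lambda = 58 per hour

58 per hour


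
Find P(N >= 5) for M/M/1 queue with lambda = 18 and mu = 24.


P(N >= 5) = rho^5 = (18/24)^5 = 0.2373

0.2373


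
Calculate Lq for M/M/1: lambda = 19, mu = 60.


rho = 19/60; Lq = rho^2/(1-rho) = 0.15

0.15


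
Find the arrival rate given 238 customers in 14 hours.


lambda = total arrivals / time = 238 / 14 = 17.0 per hour

17.0 per hour


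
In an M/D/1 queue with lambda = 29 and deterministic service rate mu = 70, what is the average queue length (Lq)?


M/D/1: Lq = rho^2 / (2*(1-rho)) where rho = 29/70; Lq = 0.15

0.15


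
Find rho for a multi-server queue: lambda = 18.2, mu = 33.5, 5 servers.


rho = lambda / (c * mu) = 18.2 / (5 * 33.5) = 0.1087

0.1087


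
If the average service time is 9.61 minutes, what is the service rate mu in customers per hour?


mu = 60 / avg_service_time = 60 / 9.61 = 6.24 per hour

6.24 per hour


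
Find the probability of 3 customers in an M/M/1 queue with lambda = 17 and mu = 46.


rho = 17/46; P(n) = (1-rho)*rho^n = (1-17/46)*(17/46)^3 = 0.0318

0.0318


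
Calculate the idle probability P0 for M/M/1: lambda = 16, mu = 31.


P0 = 1 - rho = 1 - 16/31 = 0.4839

0.4839


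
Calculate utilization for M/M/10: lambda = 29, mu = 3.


rho = lambda/(c*mu) = 29/(10*3) = 0.9667

0.9667


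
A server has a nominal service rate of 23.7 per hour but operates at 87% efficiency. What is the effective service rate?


Effective rate = mu * efficiency = 23.7 * 0.87 = 20.62 per hour

20.62 per hour


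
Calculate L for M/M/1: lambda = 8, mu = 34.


rho = 8/34; L = rho/(1-rho) = 0.31

0.31


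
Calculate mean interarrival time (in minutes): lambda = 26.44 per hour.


Mean interarrival time = 60/lambda = 60/26.44 = 2.27 minutes

2.27 minutes


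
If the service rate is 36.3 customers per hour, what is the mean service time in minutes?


Mean service time = 60/mu = 60/36.3 = 1.65 minutes

1.65 minutes


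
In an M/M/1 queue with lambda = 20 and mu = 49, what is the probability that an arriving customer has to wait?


P(wait) = rho = lambda/mu = 20/49 = 0.4082

0.4082


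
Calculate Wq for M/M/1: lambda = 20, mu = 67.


rho = 20/67; Wq = rho/(mu - lambda) = 0.0064 hours

0.0064 hours


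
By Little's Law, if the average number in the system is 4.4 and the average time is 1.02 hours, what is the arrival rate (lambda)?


lambda = L / W = 4.4 / 1.02 = 4.31 per hour

4.31 per hour


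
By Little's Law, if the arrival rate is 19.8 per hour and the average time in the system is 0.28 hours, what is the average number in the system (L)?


L = lambda * W = 19.8 * 0.28 = 5.54

5.54


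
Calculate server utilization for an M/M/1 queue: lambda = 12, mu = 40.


rho = lambda/mu = 12/40 = 0.3

0.3


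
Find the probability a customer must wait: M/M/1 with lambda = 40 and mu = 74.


P(wait) = rho = lambda/mu = 40/74 = 0.5405

0.5405


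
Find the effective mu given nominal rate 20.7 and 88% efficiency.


Effective rate = mu * efficiency = 20.7 * 0.88 = 18.22 per hour

18.22 per hour


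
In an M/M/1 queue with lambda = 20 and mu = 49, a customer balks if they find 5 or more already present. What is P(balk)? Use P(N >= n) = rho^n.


P(N >= 5) = rho^5 = (20/49)^5 = 0.0113

0.0113


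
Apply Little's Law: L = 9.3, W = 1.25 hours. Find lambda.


lambda = L / W = 9.3 / 1.25 = 7.44 per hour

7.44 per hour


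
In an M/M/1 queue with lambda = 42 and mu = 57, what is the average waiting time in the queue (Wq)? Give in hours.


rho = 42/57; Wq = rho/(mu - lambda) = 0.0491 hours

0.0491 hours


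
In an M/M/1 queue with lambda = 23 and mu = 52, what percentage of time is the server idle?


Idle fraction = (1 - rho) * 100 = (1 - 23/52) * 100 = 55.8%

55.8%


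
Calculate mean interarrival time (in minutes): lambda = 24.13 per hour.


Mean interarrival time = 60/lambda = 60/24.13 = 2.49 minutes

2.49 minutes


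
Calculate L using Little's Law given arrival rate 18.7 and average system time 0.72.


L = lambda * W = 18.7 * 0.72 = 13.46

13.46


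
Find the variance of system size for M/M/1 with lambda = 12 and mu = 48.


rho = 12/48; Var(N) = rho/(1-rho)^2 = 0.44

0.44


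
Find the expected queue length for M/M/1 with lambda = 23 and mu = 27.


rho = 23/27; Lq = rho^2/(1-rho) = 4.9

4.9


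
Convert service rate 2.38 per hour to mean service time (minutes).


Mean service time = 60/mu = 60/2.38 = 25.21 minutes

25.21 minutes


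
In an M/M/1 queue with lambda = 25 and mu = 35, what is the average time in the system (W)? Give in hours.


W = 1/(mu - lambda) = 1/(35 - 25) = 0.1 hours

0.1 hours


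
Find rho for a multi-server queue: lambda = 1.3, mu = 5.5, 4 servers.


rho = lambda / (c * mu) = 1.3 / (4 * 5.5) = 0.0591

0.0591


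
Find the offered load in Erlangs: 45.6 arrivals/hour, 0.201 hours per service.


Offered load a = lambda * E[S] = 45.6 * 0.201 = 9.17 Erlangs

9.17 Erlangs


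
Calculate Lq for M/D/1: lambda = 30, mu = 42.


M/D/1: Lq = rho^2 / (2*(1-rho)) where rho = 30/42; Lq = 0.89

0.89


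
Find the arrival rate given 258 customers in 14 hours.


lambda = total arrivals / time = 258 / 14 = 18.43 per hour

18.43 per hour


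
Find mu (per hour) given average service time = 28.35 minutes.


mu = 60 / avg_service_time = 60 / 28.35 = 2.12 per hour

2.12 per hour


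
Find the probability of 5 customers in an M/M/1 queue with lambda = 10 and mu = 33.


rho = 10/33; P(n) = (1-rho)*rho^n = (1-10/33)*(10/33)^5 = 0.0018

0.0018


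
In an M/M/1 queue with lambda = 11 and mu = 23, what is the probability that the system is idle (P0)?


P0 = 1 - rho = 1 - 11/23 = 0.5217

0.5217


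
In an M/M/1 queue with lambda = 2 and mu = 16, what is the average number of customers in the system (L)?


rho = 2/16; L = rho/(1-rho) = 0.14

0.14


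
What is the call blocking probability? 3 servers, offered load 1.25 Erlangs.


B(N,A) = (A^N/N!) / sum(A^k/k!, k=0..N) with N=3, A=1.25 = 0.097

0.097


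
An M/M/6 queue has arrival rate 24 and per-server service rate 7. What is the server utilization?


rho = lambda/(c*mu) = 24/(6*7) = 0.5714

0.5714


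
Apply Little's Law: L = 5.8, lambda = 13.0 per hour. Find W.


W = L / lambda = 5.8 / 13.0 = 0.4462 hours

0.4462 hours


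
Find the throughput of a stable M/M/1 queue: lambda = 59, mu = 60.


For a stable queue (lambda < mu), throughput = lambda = 59 per hour

59 per hour


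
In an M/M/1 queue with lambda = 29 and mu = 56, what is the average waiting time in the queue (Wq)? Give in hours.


rho = 29/56; Wq = rho/(mu - lambda) = 0.0192 hours

0.0192 hours


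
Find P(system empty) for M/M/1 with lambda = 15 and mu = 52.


P0 = 1 - rho = 1 - 15/52 = 0.7115

0.7115


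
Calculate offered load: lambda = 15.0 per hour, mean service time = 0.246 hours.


Offered load a = lambda * E[S] = 15.0 * 0.246 = 3.69 Erlangs

3.69 Erlangs


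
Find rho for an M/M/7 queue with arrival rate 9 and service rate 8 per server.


rho = lambda/(c*mu) = 9/(7*8) = 0.1607

0.1607


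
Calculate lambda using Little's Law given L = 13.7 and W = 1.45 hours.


lambda = L / W = 13.7 / 1.45 = 9.45 per hour

9.45 per hour


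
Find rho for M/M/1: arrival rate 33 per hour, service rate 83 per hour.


rho = lambda/mu = 33/83 = 0.3976

0.3976


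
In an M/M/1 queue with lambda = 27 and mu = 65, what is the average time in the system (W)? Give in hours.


W = 1/(mu - lambda) = 1/(65 - 27) = 0.0263 hours

0.0263 hours


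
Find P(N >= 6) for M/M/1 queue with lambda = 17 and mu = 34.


P(N >= 6) = rho^6 = (17/34)^6 = 0.0156

0.0156


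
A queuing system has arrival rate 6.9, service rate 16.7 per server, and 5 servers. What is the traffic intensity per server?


rho = lambda / (c * mu) = 6.9 / (5 * 16.7) = 0.0826

0.0826


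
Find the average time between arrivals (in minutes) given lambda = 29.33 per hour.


Mean interarrival time = 60/lambda = 60/29.33 = 2.05 minutes

2.05 minutes


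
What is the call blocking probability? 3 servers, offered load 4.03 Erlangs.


B(N,A) = (A^N/N!) / sum(A^k/k!, k=0..N) with N=3, A=4.03 = 0.4534

0.4534


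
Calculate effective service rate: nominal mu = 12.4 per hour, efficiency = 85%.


Effective rate = mu * efficiency = 12.4 * 0.85 = 10.54 per hour

10.54 per hour


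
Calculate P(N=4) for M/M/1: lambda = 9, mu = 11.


rho = 9/11; P(n) = (1-rho)*rho^n = (1-9/11)*(9/11)^4 = 0.0815

0.0815


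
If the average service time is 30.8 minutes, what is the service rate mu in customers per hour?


mu = 60 / avg_service_time = 60 / 30.8 = 1.95 per hour

1.95 per hour


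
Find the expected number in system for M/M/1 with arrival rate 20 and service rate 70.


rho = 20/70; L = rho/(1-rho) = 0.4

0.4


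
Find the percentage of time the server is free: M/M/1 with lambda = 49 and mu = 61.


Idle fraction = (1 - rho) * 100 = (1 - 49/61) * 100 = 19.7%

19.7%


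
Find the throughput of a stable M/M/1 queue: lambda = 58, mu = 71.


For a stable queue (lambda < mu), throughput = lambda = 58 per hour

58 per hour


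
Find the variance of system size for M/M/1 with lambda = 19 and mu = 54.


rho = 19/54; Var(N) = rho/(1-rho)^2 = 0.84

0.84


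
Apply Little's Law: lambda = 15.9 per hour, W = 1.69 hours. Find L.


L = lambda * W = 15.9 * 1.69 = 26.87

26.87


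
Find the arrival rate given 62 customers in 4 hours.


lambda = total arrivals / time = 62 / 4 = 15.5 per hour

15.5 per hour


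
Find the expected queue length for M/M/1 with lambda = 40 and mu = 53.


rho = 40/53; Lq = rho^2/(1-rho) = 2.32

2.32


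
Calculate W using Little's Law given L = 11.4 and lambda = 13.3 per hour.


W = L / lambda = 11.4 / 13.3 = 0.8571 hours

0.8571 hours


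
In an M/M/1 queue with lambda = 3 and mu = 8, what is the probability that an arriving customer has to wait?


P(wait) = rho = lambda/mu = 3/8 = 0.375

0.375


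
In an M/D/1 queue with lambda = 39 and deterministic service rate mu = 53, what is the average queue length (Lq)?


M/D/1: Lq = rho^2 / (2*(1-rho)) where rho = 39/53; Lq = 1.02

1.02


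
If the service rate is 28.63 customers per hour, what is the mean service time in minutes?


Mean service time = 60/mu = 60/28.63 = 2.1 minutes

2.1 minutes


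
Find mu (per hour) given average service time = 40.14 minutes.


mu = 60 / avg_service_time = 60 / 40.14 = 1.49 per hour

1.49 per hour


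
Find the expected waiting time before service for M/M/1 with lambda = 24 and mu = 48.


rho = 24/48; Wq = rho/(mu - lambda) = 0.0208 hours

0.0208 hours


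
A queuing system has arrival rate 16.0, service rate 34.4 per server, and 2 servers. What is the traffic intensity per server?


rho = lambda / (c * mu) = 16.0 / (2 * 34.4) = 0.2326

0.2326


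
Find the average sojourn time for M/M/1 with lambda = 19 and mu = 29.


W = 1/(mu - lambda) = 1/(29 - 19) = 0.1 hours

0.1 hours


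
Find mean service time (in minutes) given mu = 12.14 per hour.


Mean service time = 60/mu = 60/12.14 = 4.94 minutes

4.94 minutes


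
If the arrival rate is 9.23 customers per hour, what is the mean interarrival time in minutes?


Mean interarrival time = 60/lambda = 60/9.23 = 6.5 minutes

6.5 minutes


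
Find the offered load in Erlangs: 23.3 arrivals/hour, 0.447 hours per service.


Offered load a = lambda * E[S] = 23.3 * 0.447 = 10.42 Erlangs

10.42 Erlangs


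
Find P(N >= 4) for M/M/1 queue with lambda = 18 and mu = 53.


P(N >= 4) = rho^4 = (18/53)^4 = 0.0133

0.0133


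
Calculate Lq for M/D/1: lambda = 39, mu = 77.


M/D/1: Lq = rho^2 / (2*(1-rho)) where rho = 39/77; Lq = 0.26

0.26


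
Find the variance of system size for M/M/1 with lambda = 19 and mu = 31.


rho = 19/31; Var(N) = rho/(1-rho)^2 = 4.09

4.09


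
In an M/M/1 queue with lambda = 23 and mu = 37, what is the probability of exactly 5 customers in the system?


rho = 23/37; P(n) = (1-rho)*rho^n = (1-23/37)*(23/37)^5 = 0.0351

0.0351


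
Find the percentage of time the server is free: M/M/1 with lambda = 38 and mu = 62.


Idle fraction = (1 - rho) * 100 = (1 - 38/62) * 100 = 38.7%

38.7%


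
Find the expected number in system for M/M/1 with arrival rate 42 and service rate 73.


rho = 42/73; L = rho/(1-rho) = 1.35

1.35


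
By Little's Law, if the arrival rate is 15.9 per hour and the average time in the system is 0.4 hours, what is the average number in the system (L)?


L = lambda * W = 15.9 * 0.4 = 6.36

6.36


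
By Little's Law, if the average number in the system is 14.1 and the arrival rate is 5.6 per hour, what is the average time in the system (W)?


W = L / lambda = 14.1 / 5.6 = 2.5179 hours

2.5179 hours


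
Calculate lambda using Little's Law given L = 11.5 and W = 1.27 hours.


lambda = L / W = 11.5 / 1.27 = 9.06 per hour

9.06 per hour


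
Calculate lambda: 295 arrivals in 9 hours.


lambda = total arrivals / time = 295 / 9 = 32.78 per hour

32.78 per hour


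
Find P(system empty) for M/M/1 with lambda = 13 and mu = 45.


P0 = 1 - rho = 1 - 13/45 = 0.7111

0.7111


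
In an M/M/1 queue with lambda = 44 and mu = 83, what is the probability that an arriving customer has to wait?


P(wait) = rho = lambda/mu = 44/83 = 0.5301

0.5301


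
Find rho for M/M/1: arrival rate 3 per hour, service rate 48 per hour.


rho = lambda/mu = 3/48 = 0.0625

0.0625


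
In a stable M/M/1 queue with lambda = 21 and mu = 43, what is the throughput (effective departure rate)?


For a stable queue (lambda < mu), throughput = lambda = 21 per hour

21 per hour


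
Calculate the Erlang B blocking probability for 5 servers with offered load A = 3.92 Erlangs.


B(N,A) = (A^N/N!) / sum(A^k/k!, k=0..N) with N=5, A=3.92 = 0.1919

0.1919


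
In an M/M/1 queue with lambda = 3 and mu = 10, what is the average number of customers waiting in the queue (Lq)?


rho = 3/10; Lq = rho^2/(1-rho) = 0.13

0.13


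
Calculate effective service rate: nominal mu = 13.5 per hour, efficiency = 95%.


Effective rate = mu * efficiency = 13.5 * 0.95 = 12.83 per hour

12.83 per hour


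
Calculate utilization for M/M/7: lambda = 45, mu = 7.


rho = lambda/(c*mu) = 45/(7*7) = 0.9184

0.9184


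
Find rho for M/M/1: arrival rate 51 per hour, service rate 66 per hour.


rho = lambda/mu = 51/66 = 0.7727

0.7727


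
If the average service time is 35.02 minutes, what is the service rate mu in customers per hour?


mu = 60 / avg_service_time = 60 / 35.02 = 1.71 per hour

1.71 per hour


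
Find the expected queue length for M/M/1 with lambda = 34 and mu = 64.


rho = 34/64; Lq = rho^2/(1-rho) = 0.6

0.6


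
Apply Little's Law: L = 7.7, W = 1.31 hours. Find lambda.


lambda = L / W = 7.7 / 1.31 = 5.88 per hour

5.88 per hour


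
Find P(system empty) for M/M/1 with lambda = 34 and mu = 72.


P0 = 1 - rho = 1 - 34/72 = 0.5278

0.5278


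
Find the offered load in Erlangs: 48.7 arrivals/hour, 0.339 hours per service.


Offered load a = lambda * E[S] = 48.7 * 0.339 = 16.51 Erlangs

16.51 Erlangs
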